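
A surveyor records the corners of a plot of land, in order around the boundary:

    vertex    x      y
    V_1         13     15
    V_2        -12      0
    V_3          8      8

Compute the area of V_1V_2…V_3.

50

Σ = (180) + (-96) + (16) = 100
Area = |Σ|/2 = 50.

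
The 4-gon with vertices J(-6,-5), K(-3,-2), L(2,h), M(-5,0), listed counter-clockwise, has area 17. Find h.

4

The doubled signed area Σ (x_i y_{i+1} − x_{i+1} y_i) is linear in h.
With h=0 it equals 26; the coefficient of h is 2 (from the two edges through L).
So 2·h + 26 = 2·17 = 34 ⇒ h = 4.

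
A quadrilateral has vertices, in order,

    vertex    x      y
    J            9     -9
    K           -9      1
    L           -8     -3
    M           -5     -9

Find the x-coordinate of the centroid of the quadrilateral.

Apply the shoelace formula. First the cross-terms c_i = x_i·y_{i+1} − x_{i+1}·y_i:
  -72, 35, 57, 126  ⇒  2A = 146, A = 73.
Then Σ (x_i + x_{i+1})·c_i = -832, so x̄ = -832 / (6·73) = -416/219.

-416/219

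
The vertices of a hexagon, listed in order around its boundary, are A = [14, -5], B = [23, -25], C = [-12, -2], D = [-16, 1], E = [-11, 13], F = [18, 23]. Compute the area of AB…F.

Apply Gauss's area formula: 2A = Σ (x_i·y_{i+1} − x_{i+1}·y_i), indices taken mod 6.
Cross-terms: -235, -346, -44, -197, -487, -412  ⇒  Σ = -1721
Area = |Σ|/2 = 860.5.

860.5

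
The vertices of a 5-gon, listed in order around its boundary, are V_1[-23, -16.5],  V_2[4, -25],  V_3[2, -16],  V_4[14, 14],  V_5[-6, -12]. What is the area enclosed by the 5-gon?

309

Apply the surveyor's formula: 2A = Σ (x_i·y_{i+1} − x_{i+1}·y_i), indices taken mod 5.
Σ = (641) + (-14) + (252) + (-84) + (-177) = 618
Area = |Σ|/2 = 309.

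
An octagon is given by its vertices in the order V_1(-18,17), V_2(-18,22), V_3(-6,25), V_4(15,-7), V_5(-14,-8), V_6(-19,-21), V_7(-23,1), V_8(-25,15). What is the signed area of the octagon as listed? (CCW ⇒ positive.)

Apply Gauss's area formula: 2A = Σ (x_i·y_{i+1} − x_{i+1}·y_i), indices taken mod 8.
V_1→V_2: (-18)(22) − (-18)(17) = -90
V_2→V_3: (-18)(25) − (-6)(22) = -318
V_3→V_4: (-6)(-7) − (15)(25) = -333
V_4→V_5: (15)(-8) − (-14)(-7) = -218
V_5→V_6: (-14)(-21) − (-19)(-8) = 142
V_6→V_7: (-19)(1) − (-23)(-21) = -502
V_7→V_8: (-23)(15) − (-25)(1) = -320
V_8→V_1: (-25)(17) − (-18)(15) = -155
Σ = -1794
Signed area = Σ/2 = -897 (negative ⇒ clockwise traversal).

-897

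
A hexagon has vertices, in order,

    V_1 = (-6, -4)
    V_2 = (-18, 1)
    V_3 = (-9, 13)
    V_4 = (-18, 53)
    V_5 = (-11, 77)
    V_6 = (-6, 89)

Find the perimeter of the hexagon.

200

|V_1V_2| = √((-12)² + (5)²) = √169 = 13
|V_2V_3| = √((9)² + (12)²) = √225 = 15
|V_3V_4| = √((-9)² + (40)²) = √1681 = 41
|V_4V_5| = √((7)² + (24)²) = √625 = 25
|V_5V_6| = √((5)² + (12)²) = √169 = 13
|V_6V_1| = √((0)² + (-93)²) = √8649 = 93
Perimeter = 13 + 15 + 41 + 25 + 13 + 93 = 200.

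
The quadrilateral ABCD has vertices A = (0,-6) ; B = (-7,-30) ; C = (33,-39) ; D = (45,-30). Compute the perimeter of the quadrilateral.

|AB| = √((-7)² + (-24)²) = √625 = 25
|BC| = √((40)² + (-9)²) = √1681 = 41
|CD| = √((12)² + (9)²) = √225 = 15
|DA| = √((-45)² + (24)²) = √2601 = 51
Perimeter = 25 + 41 + 15 + 51 = 132.

132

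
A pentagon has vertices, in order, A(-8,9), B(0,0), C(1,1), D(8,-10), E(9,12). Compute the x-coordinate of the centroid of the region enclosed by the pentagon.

Apply the shoelace formula. First the cross-terms c_i = x_i·y_{i+1} − x_{i+1}·y_i:
  0, 0, -18, 186, 177  ⇒  2A = 345, A = 172.5.
Then Σ (x_i + x_{i+1})·c_i = 3177, so x̄ = 3177 / (6·172.5) = 353/115.

353/115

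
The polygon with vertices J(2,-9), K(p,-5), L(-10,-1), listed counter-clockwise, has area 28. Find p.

Write out the shoelace sum; only the two edges meeting at K involve p:
2·Area = [(2·(-5) − p·(-9)) + (p·(-1) − (-10)·(-5))] + 92
       = 8·p + 32 = 56
⇒ p = 3.

3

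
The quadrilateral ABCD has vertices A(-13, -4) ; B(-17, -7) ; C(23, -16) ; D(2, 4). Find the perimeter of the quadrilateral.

92

|AB| = √((-4)² + (-3)²) = √25 = 5
|BC| = √((40)² + (-9)²) = √1681 = 41
|CD| = √((-21)² + (20)²) = √841 = 29
|DA| = √((-15)² + (-8)²) = √289 = 17
Perimeter = 5 + 41 + 29 + 17 = 92.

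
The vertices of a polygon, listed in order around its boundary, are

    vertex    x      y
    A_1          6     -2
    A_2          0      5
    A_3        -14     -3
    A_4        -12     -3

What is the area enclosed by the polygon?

74

Apply Gauss's area formula: 2A = Σ (x_i·y_{i+1} − x_{i+1}·y_i), indices taken mod 4.
Cross-terms: 30, 70, 6, 42  ⇒  Σ = 148
Area = |Σ|/2 = 74.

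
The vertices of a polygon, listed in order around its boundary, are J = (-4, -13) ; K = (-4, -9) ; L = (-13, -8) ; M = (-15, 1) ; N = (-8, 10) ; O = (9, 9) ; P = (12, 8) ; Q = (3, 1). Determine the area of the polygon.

310.5

J→K: (-4)(-9) − (-4)(-13) = -16
K→L: (-4)(-8) − (-13)(-9) = -85
L→M: (-13)(1) − (-15)(-8) = -133
M→N: (-15)(10) − (-8)(1) = -142
N→O: (-8)(9) − (9)(10) = -162
O→P: (9)(8) − (12)(9) = -36
P→Q: (12)(1) − (3)(8) = -12
Q→J: (3)(-13) − (-4)(1) = -35
Σ = -621
Area = |Σ|/2 = 310.5.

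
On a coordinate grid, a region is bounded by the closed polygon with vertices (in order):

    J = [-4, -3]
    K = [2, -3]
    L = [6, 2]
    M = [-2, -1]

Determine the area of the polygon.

20

J→K: (-4)(-3) − (2)(-3) = 18
K→L: (2)(2) − (6)(-3) = 22
L→M: (6)(-1) − (-2)(2) = -2
M→J: (-2)(-3) − (-4)(-1) = 2
Σ = 40
Area = |Σ|/2 = 20.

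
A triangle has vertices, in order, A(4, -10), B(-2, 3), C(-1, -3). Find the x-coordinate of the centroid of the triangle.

Apply the shoelace formula. First the cross-terms c_i = x_i·y_{i+1} − x_{i+1}·y_i:
  -8, 9, 22  ⇒  2A = 23, A = 11.5.
Then Σ (x_i + x_{i+1})·c_i = 23, so x̄ = 23 / (6·11.5) = 1/3.

1/3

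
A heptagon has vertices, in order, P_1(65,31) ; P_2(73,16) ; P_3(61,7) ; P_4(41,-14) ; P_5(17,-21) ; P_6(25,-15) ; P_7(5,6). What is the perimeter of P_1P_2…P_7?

190

|P_1P_2| = √((8)² + (-15)²) = √289 = 17
|P_2P_3| = √((-12)² + (-9)²) = √225 = 15
|P_3P_4| = √((-20)² + (-21)²) = √841 = 29
|P_4P_5| = √((-24)² + (-7)²) = √625 = 25
|P_5P_6| = √((8)² + (6)²) = √100 = 10
|P_6P_7| = √((-20)² + (21)²) = √841 = 29
|P_7P_1| = √((60)² + (25)²) = √4225 = 65
Perimeter = 17 + 15 + 29 + 25 + 10 + 29 + 65 = 190.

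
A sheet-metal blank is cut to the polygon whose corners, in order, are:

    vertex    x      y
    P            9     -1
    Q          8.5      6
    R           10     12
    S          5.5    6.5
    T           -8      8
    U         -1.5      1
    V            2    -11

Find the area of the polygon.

157.5

Apply the shoelace formula: 2A = Σ (x_i·y_{i+1} − x_{i+1}·y_i), indices taken mod 7.
Σ = (62.5) + (42) + (-1) + (96) + (4) + (14.5) + (97) = 315
Area = |Σ|/2 = 157.5.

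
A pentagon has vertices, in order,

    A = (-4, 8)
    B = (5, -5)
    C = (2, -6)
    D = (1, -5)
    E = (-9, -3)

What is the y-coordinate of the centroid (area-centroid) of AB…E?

-7/22

Apply the shoelace (surveyor's) formula. First the cross-terms c_i = x_i·y_{i+1} − x_{i+1}·y_i:
  -20, -20, -4, -48, -84  ⇒  2A = -176, A = -88.
Then Σ (y_i + y_{i+1})·c_i = 168, so ȳ = 168 / (6·(-88)) = -7/22.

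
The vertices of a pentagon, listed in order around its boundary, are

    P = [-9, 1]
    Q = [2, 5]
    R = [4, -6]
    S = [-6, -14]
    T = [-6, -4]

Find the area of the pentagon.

Apply the shoelace (surveyor's) formula: 2A = Σ (x_i·y_{i+1} − x_{i+1}·y_i), indices taken mod 5.
Σ = (-47) + (-32) + (-92) + (-60) + (-42) = -273
Area = |Σ|/2 = 136.5.

136.5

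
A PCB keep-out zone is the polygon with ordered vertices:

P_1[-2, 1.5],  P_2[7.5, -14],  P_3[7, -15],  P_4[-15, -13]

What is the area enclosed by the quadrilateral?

181.125

Apply the surveyor's formula: 2A = Σ (x_i·y_{i+1} − x_{i+1}·y_i), indices taken mod 4.
P_1→P_2: (-2)(-14) − (7.5)(1.5) = 16.75
P_2→P_3: (7.5)(-15) − (7)(-14) = -14.5
P_3→P_4: (7)(-13) − (-15)(-15) = -316
P_4→P_1: (-15)(1.5) − (-2)(-13) = -48.5
Σ = -362.25
Area = |Σ|/2 = 181.125.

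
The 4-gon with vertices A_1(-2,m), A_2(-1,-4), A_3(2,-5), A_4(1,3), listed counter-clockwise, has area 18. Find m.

The doubled signed area Σ (x_i y_{i+1} − x_{i+1} y_i) is linear in m.
With m=0 it equals 38; the coefficient of m is 2 (from the two edges through A_1).
So 2·m + 38 = 2·18 = 36 ⇒ m = -1.

-1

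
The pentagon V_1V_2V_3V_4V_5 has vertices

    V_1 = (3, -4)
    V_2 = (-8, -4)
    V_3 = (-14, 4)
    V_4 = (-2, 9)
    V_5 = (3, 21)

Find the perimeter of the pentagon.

72

|V_1V_2| = √((-11)² + (0)²) = √121 = 11
|V_2V_3| = √((-6)² + (8)²) = √100 = 10
|V_3V_4| = √((12)² + (5)²) = √169 = 13
|V_4V_5| = √((5)² + (12)²) = √169 = 13
|V_5V_1| = √((0)² + (-25)²) = √625 = 25
Perimeter = 11 + 10 + 13 + 13 + 25 = 72.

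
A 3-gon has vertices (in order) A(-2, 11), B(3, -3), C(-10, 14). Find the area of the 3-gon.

Apply the shoelace (surveyor's) formula: 2A = Σ (x_i·y_{i+1} − x_{i+1}·y_i), indices taken mod 3.
Σ = (-27) + (12) + (-82) = -97
Area = |Σ|/2 = 48.5.

48.5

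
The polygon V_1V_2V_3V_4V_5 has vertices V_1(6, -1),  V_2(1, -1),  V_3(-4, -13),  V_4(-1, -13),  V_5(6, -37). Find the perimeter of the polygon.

82

|V_1V_2| = √((-5)² + (0)²) = √25 = 5
|V_2V_3| = √((-5)² + (-12)²) = √169 = 13
|V_3V_4| = √((3)² + (0)²) = √9 = 3
|V_4V_5| = √((7)² + (-24)²) = √625 = 25
|V_5V_1| = √((0)² + (36)²) = √1296 = 36
Perimeter = 5 + 13 + 3 + 25 + 36 = 82.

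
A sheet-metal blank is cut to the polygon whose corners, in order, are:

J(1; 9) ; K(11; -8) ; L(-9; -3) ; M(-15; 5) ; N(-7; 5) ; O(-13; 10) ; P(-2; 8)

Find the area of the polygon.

228.5

Cross-terms: -107, -105, -90, -40, -5, -84, -26  ⇒  Σ = -457
Area = |Σ|/2 = 228.5.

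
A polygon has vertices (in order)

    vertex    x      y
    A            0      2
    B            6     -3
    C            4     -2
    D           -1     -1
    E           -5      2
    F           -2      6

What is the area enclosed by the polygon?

27.5

Apply the shoelace (surveyor's) formula: 2A = Σ (x_i·y_{i+1} − x_{i+1}·y_i), indices taken mod 6.
A→B: (0)(-3) − (6)(2) = -12
B→C: (6)(-2) − (4)(-3) = 0
C→D: (4)(-1) − (-1)(-2) = -6
D→E: (-1)(2) − (-5)(-1) = -7
E→F: (-5)(6) − (-2)(2) = -26
F→A: (-2)(2) − (0)(6) = -4
Σ = -55
Area = |Σ|/2 = 27.5.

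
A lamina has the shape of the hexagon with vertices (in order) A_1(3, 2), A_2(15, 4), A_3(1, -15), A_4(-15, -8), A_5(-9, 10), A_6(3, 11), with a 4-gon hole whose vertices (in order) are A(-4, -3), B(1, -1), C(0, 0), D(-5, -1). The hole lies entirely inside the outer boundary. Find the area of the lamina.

420

Outer boundary:
Σ = (-18) + (-229) + (-233) + (-222) + (-129) + (-27) = -858
Area = |Σ|/2 = 429.
Hole:
Apply the surveyor's formula: 2A = Σ (x_i·y_{i+1} − x_{i+1}·y_i), indices taken mod 4.
Σ = (7) + (0) + (0) + (11) = 18
Area = |Σ|/2 = 9.
Net area = 429 − 9 = 420.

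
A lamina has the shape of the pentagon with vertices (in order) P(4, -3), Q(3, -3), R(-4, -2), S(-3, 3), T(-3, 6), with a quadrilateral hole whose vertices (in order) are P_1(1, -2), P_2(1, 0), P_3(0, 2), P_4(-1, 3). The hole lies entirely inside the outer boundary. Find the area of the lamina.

29

Outer boundary:
Apply the shoelace (surveyor's) formula: 2A = Σ (x_i·y_{i+1} − x_{i+1}·y_i), indices taken mod 5.
Σ = (-3) + (-18) + (-18) + (-9) + (-15) = -63
Area = |Σ|/2 = 31.5.
Hole:
Apply Gauss's area formula: 2A = Σ (x_i·y_{i+1} − x_{i+1}·y_i), indices taken mod 4.
Σ = (2) + (2) + (2) + (-1) = 5
Area = |Σ|/2 = 2.5.
Net area = 31.5 − 2.5 = 29.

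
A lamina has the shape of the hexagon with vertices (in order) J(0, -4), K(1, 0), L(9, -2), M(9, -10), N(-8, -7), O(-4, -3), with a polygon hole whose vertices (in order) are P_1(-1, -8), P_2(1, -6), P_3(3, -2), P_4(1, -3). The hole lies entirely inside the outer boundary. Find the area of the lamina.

94.5

Outer boundary:
J→K: (0)(0) − (1)(-4) = 4
K→L: (1)(-2) − (9)(0) = -2
L→M: (9)(-10) − (9)(-2) = -72
M→N: (9)(-7) − (-8)(-10) = -143
N→O: (-8)(-3) − (-4)(-7) = -4
O→J: (-4)(-4) − (0)(-3) = 16
Σ = -201
Area = |Σ|/2 = 100.5.
Hole:
Apply the shoelace (surveyor's) formula: 2A = Σ (x_i·y_{i+1} − x_{i+1}·y_i), indices taken mod 4.
Σ = (14) + (16) + (-7) + (-11) = 12
Area = |Σ|/2 = 6.
Net area = 100.5 − 6 = 94.5.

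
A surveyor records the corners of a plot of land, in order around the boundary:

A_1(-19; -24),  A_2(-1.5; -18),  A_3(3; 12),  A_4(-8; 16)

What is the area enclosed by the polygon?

A_1→A_2: (-19)(-18) − (-1.5)(-24) = 306
A_2→A_3: (-1.5)(12) − (3)(-18) = 36
A_3→A_4: (3)(16) − (-8)(12) = 144
A_4→A_1: (-8)(-24) − (-19)(16) = 496
Σ = 982
Area = |Σ|/2 = 491.

491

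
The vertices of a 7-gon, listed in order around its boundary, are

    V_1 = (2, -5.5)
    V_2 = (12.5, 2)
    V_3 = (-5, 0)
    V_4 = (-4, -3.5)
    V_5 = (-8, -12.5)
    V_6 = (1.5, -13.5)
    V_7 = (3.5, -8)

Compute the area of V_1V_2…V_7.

Apply Gauss's area formula: 2A = Σ (x_i·y_{i+1} − x_{i+1}·y_i), indices taken mod 7.
Σ = (72.75) + (10) + (17.5) + (22) + (126.75) + (35.25) + (-3.25) = 281
Area = |Σ|/2 = 140.5.

140.5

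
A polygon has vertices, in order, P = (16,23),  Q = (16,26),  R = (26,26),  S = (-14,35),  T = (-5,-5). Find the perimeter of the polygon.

|PQ| = √((0)² + (3)²) = √9 = 3
|QR| = √((10)² + (0)²) = √100 = 10
|RS| = √((-40)² + (9)²) = √1681 = 41
|ST| = √((9)² + (-40)²) = √1681 = 41
|TP| = √((21)² + (28)²) = √1225 = 35
Perimeter = 3 + 10 + 41 + 41 + 35 = 130.

130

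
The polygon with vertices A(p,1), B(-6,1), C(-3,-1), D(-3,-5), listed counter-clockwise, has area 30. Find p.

Write out the shoelace sum; only the two edges meeting at A involve p:
2·Area = [((-3)·1 − p·(-5)) + (p·1 − (-6)·1)] + 21
       = 6·p + 24 = 60
⇒ p = 6.

6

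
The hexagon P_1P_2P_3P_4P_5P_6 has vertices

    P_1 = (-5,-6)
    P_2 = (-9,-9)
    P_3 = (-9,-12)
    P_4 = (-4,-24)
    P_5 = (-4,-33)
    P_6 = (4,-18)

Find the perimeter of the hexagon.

|P_1P_2| = √((-4)² + (-3)²) = √25 = 5
|P_2P_3| = √((0)² + (-3)²) = √9 = 3
|P_3P_4| = √((5)² + (-12)²) = √169 = 13
|P_4P_5| = √((0)² + (-9)²) = √81 = 9
|P_5P_6| = √((8)² + (15)²) = √289 = 17
|P_6P_1| = √((-9)² + (12)²) = √225 = 15
Perimeter = 5 + 3 + 13 + 9 + 17 + 15 = 62.

62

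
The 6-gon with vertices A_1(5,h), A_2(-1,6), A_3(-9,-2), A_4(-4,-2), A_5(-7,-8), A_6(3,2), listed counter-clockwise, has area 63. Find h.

Write out the shoelace sum; only the two edges meeting at A_1 involve h:
2·Area = [(3·h − 5·2) + (5·6 − (-1)·h)] + 94
       = 4·h + 114 = 126
⇒ h = 3.

3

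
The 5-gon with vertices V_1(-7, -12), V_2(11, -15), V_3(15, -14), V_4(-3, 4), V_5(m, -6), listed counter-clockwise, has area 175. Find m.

-3

Write out the shoelace sum; only the two edges meeting at V_5 involve m:
2·Area = [((-3)·(-6) − m·4) + (m·(-12) − (-7)·(-6))] + 326
       = -16·m + 302 = 350
⇒ m = -3.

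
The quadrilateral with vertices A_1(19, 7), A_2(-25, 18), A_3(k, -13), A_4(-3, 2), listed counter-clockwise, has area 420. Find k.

Write out the shoelace sum; only the two edges meeting at A_3 involve k:
2·Area = [((-25)·(-13) − k·18) + (k·2 − (-3)·(-13))] + 458
       = -16·k + 744 = 840
⇒ k = -6.

-6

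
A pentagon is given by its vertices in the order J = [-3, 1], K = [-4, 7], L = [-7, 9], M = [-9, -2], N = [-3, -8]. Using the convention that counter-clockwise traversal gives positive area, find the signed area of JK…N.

65

Σ = (-17) + (13) + (95) + (66) + (-27) = 130
Signed area = Σ/2 = 65 (positive ⇒ counter-clockwise traversal).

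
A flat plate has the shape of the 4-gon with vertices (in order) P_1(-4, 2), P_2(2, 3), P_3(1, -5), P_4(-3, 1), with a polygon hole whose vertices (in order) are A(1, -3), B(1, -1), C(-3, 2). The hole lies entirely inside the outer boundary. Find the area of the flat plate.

18.5

Outer boundary:
Apply the shoelace (surveyor's) formula: 2A = Σ (x_i·y_{i+1} − x_{i+1}·y_i), indices taken mod 4.
Cross-terms: -16, -13, -14, -2  ⇒  Σ = -45
Area = |Σ|/2 = 22.5.
Hole:
Cross-terms: 2, -1, 7  ⇒  Σ = 8
Area = |Σ|/2 = 4.
Net area = 22.5 − 4 = 18.5.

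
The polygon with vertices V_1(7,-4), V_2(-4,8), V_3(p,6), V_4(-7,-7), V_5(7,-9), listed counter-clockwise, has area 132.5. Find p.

-4

Write out the shoelace sum; only the two edges meeting at V_3 involve p:
2·Area = [((-4)·6 − p·8) + (p·(-7) − (-7)·6)] + 187
       = -15·p + 205 = 265
⇒ p = -4.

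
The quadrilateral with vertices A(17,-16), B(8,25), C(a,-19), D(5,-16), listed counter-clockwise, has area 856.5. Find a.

-25

Write out the shoelace sum; only the two edges meeting at C involve a:
2·Area = [(8·(-19) − a·25) + (a·(-16) − 5·(-19))] + 745
       = -41·a + 688 = 1713
⇒ a = -25.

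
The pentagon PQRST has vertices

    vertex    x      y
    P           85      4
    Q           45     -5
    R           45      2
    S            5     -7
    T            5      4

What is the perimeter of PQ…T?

180

|PQ| = √((-40)² + (-9)²) = √1681 = 41
|QR| = √((0)² + (7)²) = √49 = 7
|RS| = √((-40)² + (-9)²) = √1681 = 41
|ST| = √((0)² + (11)²) = √121 = 11
|TP| = √((80)² + (0)²) = √6400 = 80
Perimeter = 41 + 7 + 41 + 11 + 80 = 180.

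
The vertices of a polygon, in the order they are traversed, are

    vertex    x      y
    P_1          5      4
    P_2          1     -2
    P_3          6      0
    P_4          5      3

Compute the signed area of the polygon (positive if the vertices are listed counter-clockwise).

10.5

P_1→P_2: (5)(-2) − (1)(4) = -14
P_2→P_3: (1)(0) − (6)(-2) = 12
P_3→P_4: (6)(3) − (5)(0) = 18
P_4→P_1: (5)(4) − (5)(3) = 5
Σ = 21
Signed area = Σ/2 = 10.5 (positive ⇒ counter-clockwise traversal).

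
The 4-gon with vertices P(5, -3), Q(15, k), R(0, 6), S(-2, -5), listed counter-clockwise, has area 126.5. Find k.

15

Write out the shoelace sum; only the two edges meeting at Q involve k:
2·Area = [(5·k − 15·(-3)) + (15·6 − 0·k)] + 43
       = 5·k + 178 = 253
⇒ k = 15.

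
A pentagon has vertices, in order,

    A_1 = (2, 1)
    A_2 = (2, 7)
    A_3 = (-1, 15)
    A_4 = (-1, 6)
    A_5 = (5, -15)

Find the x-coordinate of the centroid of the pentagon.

14/13

Apply Gauss's area formula. First the cross-terms c_i = x_i·y_{i+1} − x_{i+1}·y_i:
  12, 37, 9, -15, 35  ⇒  2A = 78, A = 39.
Then Σ (x_i + x_{i+1})·c_i = 252, so x̄ = 252 / (6·39) = 14/13.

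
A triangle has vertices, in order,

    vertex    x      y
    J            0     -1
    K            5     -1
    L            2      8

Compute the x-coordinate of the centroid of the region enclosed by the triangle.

Apply the shoelace (surveyor's) formula. First the cross-terms c_i = x_i·y_{i+1} − x_{i+1}·y_i:
  5, 42, -2  ⇒  2A = 45, A = 22.5.
Then Σ (x_i + x_{i+1})·c_i = 315, so x̄ = 315 / (6·22.5) = 7/3.

7/3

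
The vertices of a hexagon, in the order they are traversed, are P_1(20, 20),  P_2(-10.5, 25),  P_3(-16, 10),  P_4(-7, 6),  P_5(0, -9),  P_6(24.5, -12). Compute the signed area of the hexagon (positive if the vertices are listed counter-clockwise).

Cross-terms: 710, 295, -26, 63, 220.5, 730  ⇒  Σ = 1992.5
Signed area = Σ/2 = 996.25 (positive ⇒ counter-clockwise traversal).

996.25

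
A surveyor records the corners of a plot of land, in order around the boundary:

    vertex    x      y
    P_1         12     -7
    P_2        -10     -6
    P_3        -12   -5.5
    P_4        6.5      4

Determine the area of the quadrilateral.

132.375

Apply Gauss's area formula: 2A = Σ (x_i·y_{i+1} − x_{i+1}·y_i), indices taken mod 4.
P_1→P_2: (12)(-6) − (-10)(-7) = -142
P_2→P_3: (-10)(-5.5) − (-12)(-6) = -17
P_3→P_4: (-12)(4) − (6.5)(-5.5) = -12.25
P_4→P_1: (6.5)(-7) − (12)(4) = -93.5
Σ = -264.75
Area = |Σ|/2 = 132.375.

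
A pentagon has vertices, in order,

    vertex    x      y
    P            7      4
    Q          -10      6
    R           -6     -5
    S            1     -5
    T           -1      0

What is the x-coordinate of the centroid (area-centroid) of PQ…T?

Apply Gauss's area formula. First the cross-terms c_i = x_i·y_{i+1} − x_{i+1}·y_i:
  82, 86, 35, -5, -4  ⇒  2A = 194, A = 97.
Then Σ (x_i + x_{i+1})·c_i = -1821, so x̄ = -1821 / (6·97) = -607/194.

-607/194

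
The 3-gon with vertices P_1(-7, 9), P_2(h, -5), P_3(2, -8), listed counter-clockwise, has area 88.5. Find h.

Write out the shoelace sum; only the two edges meeting at P_2 involve h:
2·Area = [((-7)·(-5) − h·9) + (h·(-8) − 2·(-5))] + -38
       = -17·h + 7 = 177
⇒ h = -10.

-10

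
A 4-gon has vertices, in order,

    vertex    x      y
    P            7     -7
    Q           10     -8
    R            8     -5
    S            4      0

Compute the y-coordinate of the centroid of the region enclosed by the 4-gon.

-74/15

Apply the surveyor's formula. First the cross-terms c_i = x_i·y_{i+1} − x_{i+1}·y_i:
  14, 14, 20, -28  ⇒  2A = 20, A = 10.
Then Σ (y_i + y_{i+1})·c_i = -296, so ȳ = -296 / (6·10) = -74/15.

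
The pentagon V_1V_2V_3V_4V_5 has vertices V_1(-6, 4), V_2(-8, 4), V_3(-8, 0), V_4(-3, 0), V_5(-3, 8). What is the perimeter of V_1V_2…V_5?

24

|V_1V_2| = √((-2)² + (0)²) = √4 = 2
|V_2V_3| = √((0)² + (-4)²) = √16 = 4
|V_3V_4| = √((5)² + (0)²) = √25 = 5
|V_4V_5| = √((0)² + (8)²) = √64 = 8
|V_5V_1| = √((-3)² + (-4)²) = √25 = 5
Perimeter = 2 + 4 + 5 + 8 + 5 = 24.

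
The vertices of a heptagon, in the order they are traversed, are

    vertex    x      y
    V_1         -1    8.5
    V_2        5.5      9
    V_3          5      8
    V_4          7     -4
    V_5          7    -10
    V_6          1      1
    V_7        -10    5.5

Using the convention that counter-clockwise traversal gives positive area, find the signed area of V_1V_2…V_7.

-110.875

Σ = (-55.75) + (-1) + (-76) + (-42) + (17) + (15.5) + (-79.5) = -221.75
Signed area = Σ/2 = -110.875 (negative ⇒ clockwise traversal).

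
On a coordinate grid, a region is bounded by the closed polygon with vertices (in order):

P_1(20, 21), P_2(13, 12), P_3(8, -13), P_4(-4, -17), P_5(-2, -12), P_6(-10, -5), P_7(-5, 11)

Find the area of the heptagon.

521

Apply the shoelace formula: 2A = Σ (x_i·y_{i+1} − x_{i+1}·y_i), indices taken mod 7.
Cross-terms: -33, -265, -188, 14, -110, -135, -325  ⇒  Σ = -1042
Area = |Σ|/2 = 521.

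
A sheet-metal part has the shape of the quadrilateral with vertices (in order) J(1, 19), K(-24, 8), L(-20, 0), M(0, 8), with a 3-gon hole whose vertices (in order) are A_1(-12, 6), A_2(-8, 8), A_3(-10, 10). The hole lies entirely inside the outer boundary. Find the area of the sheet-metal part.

222

Outer boundary:
Apply the surveyor's formula: 2A = Σ (x_i·y_{i+1} − x_{i+1}·y_i), indices taken mod 4.
Σ = (464) + (160) + (-160) + (-8) = 456
Area = |Σ|/2 = 228.
Hole:
Apply the shoelace (surveyor's) formula: 2A = Σ (x_i·y_{i+1} − x_{i+1}·y_i), indices taken mod 3.
Σ = (-48) + (0) + (60) = 12
Area = |Σ|/2 = 6.
Net area = 228 − 6 = 222.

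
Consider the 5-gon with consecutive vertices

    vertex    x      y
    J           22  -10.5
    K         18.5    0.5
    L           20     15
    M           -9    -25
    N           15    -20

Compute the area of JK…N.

Apply the surveyor's formula: 2A = Σ (x_i·y_{i+1} − x_{i+1}·y_i), indices taken mod 5.
Cross-terms: 205.25, 267.5, -365, 555, 282.5  ⇒  Σ = 945.25
Area = |Σ|/2 = 472.625.

472.625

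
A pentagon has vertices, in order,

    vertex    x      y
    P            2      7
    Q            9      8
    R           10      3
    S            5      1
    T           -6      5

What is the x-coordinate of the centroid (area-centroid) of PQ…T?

79/21

Apply the surveyor's formula. First the cross-terms c_i = x_i·y_{i+1} − x_{i+1}·y_i:
  -47, -53, -5, 31, -52  ⇒  2A = -126, A = -63.
Then Σ (x_i + x_{i+1})·c_i = -1422, so x̄ = -1422 / (6·(-63)) = 79/21.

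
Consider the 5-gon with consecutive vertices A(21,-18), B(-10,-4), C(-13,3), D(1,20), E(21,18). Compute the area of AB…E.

Σ = (-264) + (-82) + (-263) + (-402) + (-756) = -1767
Area = |Σ|/2 = 883.5.

883.5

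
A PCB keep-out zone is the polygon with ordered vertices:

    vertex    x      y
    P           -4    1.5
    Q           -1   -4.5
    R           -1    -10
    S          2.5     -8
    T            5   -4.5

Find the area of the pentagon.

38.125

Apply the surveyor's formula: 2A = Σ (x_i·y_{i+1} − x_{i+1}·y_i), indices taken mod 5.
Cross-terms: 19.5, 5.5, 33, 28.75, -10.5  ⇒  Σ = 76.25
Area = |Σ|/2 = 38.125.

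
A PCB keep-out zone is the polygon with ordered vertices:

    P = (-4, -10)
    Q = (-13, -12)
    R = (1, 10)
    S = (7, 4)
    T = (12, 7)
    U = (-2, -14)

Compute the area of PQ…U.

Apply Gauss's area formula: 2A = Σ (x_i·y_{i+1} − x_{i+1}·y_i), indices taken mod 6.
P→Q: (-4)(-12) − (-13)(-10) = -82
Q→R: (-13)(10) − (1)(-12) = -118
R→S: (1)(4) − (7)(10) = -66
S→T: (7)(7) − (12)(4) = 1
T→U: (12)(-14) − (-2)(7) = -154
U→P: (-2)(-10) − (-4)(-14) = -36
Σ = -455
Area = |Σ|/2 = 227.5.

227.5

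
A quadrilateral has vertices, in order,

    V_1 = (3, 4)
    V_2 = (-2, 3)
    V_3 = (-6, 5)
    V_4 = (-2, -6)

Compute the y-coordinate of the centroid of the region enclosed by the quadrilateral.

13/27

Apply the surveyor's formula. First the cross-terms c_i = x_i·y_{i+1} − x_{i+1}·y_i:
  17, 8, 46, 10  ⇒  2A = 81, A = 40.5.
Then Σ (y_i + y_{i+1})·c_i = 117, so ȳ = 117 / (6·40.5) = 13/27.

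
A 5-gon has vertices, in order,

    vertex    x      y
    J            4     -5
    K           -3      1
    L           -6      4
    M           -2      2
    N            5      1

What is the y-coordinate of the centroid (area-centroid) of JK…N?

-35/93

Apply the shoelace formula. First the cross-terms c_i = x_i·y_{i+1} − x_{i+1}·y_i:
  -11, -6, -4, -12, -29  ⇒  2A = -62, A = -31.
Then Σ (y_i + y_{i+1})·c_i = 70, so ȳ = 70 / (6·(-31)) = -35/93.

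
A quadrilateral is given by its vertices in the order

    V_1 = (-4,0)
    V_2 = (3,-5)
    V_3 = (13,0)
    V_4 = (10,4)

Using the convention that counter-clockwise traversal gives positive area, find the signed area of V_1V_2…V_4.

76.5

Σ = (20) + (65) + (52) + (16) = 153
Signed area = Σ/2 = 76.5 (positive ⇒ counter-clockwise traversal).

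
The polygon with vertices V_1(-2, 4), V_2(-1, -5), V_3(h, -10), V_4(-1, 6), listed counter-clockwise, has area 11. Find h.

0

Write out the shoelace sum; only the two edges meeting at V_3 involve h:
2·Area = [((-1)·(-10) − h·(-5)) + (h·6 − (-1)·(-10))] + 22
       = 11·h + 22 = 22
⇒ h = 0.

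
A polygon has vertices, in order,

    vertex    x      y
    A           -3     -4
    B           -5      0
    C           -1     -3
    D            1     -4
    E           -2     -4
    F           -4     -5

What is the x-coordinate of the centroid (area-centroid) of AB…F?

Apply Gauss's area formula. First the cross-terms c_i = x_i·y_{i+1} − x_{i+1}·y_i:
  -20, 15, 7, -12, -6, 1  ⇒  2A = -15, A = -7.5.
Then Σ (x_i + x_{i+1})·c_i = 111, so x̄ = 111 / (6·(-7.5)) = -37/15.

-37/15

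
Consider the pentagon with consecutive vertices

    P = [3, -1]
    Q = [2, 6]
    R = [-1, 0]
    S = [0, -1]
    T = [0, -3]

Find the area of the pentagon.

18

Apply the surveyor's formula: 2A = Σ (x_i·y_{i+1} − x_{i+1}·y_i), indices taken mod 5.
P→Q: (3)(6) − (2)(-1) = 20
Q→R: (2)(0) − (-1)(6) = 6
R→S: (-1)(-1) − (0)(0) = 1
S→T: (0)(-3) − (0)(-1) = 0
T→P: (0)(-1) − (3)(-3) = 9
Σ = 36
Area = |Σ|/2 = 18.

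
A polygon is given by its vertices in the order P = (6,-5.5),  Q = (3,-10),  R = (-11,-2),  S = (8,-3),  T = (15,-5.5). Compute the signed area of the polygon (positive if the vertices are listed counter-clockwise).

Apply Gauss's area formula: 2A = Σ (x_i·y_{i+1} − x_{i+1}·y_i), indices taken mod 5.
P→Q: (6)(-10) − (3)(-5.5) = -43.5
Q→R: (3)(-2) − (-11)(-10) = -116
R→S: (-11)(-3) − (8)(-2) = 49
S→T: (8)(-5.5) − (15)(-3) = 1
T→P: (15)(-5.5) − (6)(-5.5) = -49.5
Σ = -159
Signed area = Σ/2 = -79.5 (negative ⇒ clockwise traversal).

-79.5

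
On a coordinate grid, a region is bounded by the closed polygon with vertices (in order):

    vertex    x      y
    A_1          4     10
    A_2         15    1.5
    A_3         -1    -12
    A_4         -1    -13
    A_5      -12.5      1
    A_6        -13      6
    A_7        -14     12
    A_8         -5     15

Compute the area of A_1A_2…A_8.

A_1→A_2: (4)(1.5) − (15)(10) = -144
A_2→A_3: (15)(-12) − (-1)(1.5) = -178.5
A_3→A_4: (-1)(-13) − (-1)(-12) = 1
A_4→A_5: (-1)(1) − (-12.5)(-13) = -163.5
A_5→A_6: (-12.5)(6) − (-13)(1) = -62
A_6→A_7: (-13)(12) − (-14)(6) = -72
A_7→A_8: (-14)(15) − (-5)(12) = -150
A_8→A_1: (-5)(10) − (4)(15) = -110
Σ = -879
Area = |Σ|/2 = 439.5.

439.5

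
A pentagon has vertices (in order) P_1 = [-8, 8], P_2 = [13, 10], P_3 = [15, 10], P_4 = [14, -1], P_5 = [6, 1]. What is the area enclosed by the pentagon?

141.5

Apply the shoelace (surveyor's) formula: 2A = Σ (x_i·y_{i+1} − x_{i+1}·y_i), indices taken mod 5.
Σ = (-184) + (-20) + (-155) + (20) + (56) = -283
Area = |Σ|/2 = 141.5.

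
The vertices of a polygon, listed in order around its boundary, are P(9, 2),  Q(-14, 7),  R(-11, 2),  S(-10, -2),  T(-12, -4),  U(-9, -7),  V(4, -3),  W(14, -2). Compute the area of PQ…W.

Σ = (91) + (49) + (42) + (16) + (48) + (55) + (34) + (46) = 381
Area = |Σ|/2 = 190.5.

190.5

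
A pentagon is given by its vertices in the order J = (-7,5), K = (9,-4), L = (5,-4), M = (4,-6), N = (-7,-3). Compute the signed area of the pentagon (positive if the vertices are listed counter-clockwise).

Σ = (-17) + (-16) + (-14) + (-54) + (-56) = -157
Signed area = Σ/2 = -78.5 (negative ⇒ clockwise traversal).

-78.5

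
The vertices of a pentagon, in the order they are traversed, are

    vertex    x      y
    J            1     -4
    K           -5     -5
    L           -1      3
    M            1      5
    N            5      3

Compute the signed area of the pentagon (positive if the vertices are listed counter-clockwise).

Apply the surveyor's formula: 2A = Σ (x_i·y_{i+1} − x_{i+1}·y_i), indices taken mod 5.
Σ = (-25) + (-20) + (-8) + (-22) + (-23) = -98
Signed area = Σ/2 = -49 (negative ⇒ clockwise traversal).

-49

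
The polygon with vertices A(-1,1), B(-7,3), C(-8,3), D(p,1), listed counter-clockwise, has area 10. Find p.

Write out the shoelace sum; only the two edges meeting at D involve p:
2·Area = [((-8)·1 − p·3) + (p·1 − (-1)·1)] + 7
       = -2·p + 0 = 20
⇒ p = -10.

-10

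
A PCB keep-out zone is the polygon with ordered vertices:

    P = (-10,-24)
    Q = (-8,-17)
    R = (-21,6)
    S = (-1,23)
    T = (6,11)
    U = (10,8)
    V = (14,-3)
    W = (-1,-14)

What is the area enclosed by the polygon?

Σ = (-22) + (-405) + (-477) + (-149) + (-62) + (-142) + (-199) + (-116) = -1572
Area = |Σ|/2 = 786.

786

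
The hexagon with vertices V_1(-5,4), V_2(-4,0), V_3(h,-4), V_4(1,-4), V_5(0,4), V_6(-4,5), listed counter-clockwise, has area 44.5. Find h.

Write out the shoelace sum; only the two edges meeting at V_3 involve h:
2·Area = [((-4)·(-4) − h·0) + (h·(-4) − 1·(-4))] + 45
       = -4·h + 65 = 89
⇒ h = -6.

-6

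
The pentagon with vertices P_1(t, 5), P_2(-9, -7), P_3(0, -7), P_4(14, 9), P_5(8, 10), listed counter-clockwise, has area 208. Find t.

Write out the shoelace sum; only the two edges meeting at P_1 involve t:
2·Area = [(8·5 − t·10) + (t·(-7) − (-9)·5)] + 229
       = -17·t + 314 = 416
⇒ t = -6.

-6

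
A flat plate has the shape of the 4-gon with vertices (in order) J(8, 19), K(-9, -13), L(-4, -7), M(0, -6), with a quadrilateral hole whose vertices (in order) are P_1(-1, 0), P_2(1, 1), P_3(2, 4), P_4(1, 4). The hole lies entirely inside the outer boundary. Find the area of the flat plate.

Outer boundary:
Apply the shoelace formula: 2A = Σ (x_i·y_{i+1} − x_{i+1}·y_i), indices taken mod 4.
Σ = (67) + (11) + (24) + (48) = 150
Area = |Σ|/2 = 75.
Hole:
Cross-terms: -1, 2, 4, 4  ⇒  Σ = 9
Area = |Σ|/2 = 4.5.
Net area = 75 − 4.5 = 70.5.

70.5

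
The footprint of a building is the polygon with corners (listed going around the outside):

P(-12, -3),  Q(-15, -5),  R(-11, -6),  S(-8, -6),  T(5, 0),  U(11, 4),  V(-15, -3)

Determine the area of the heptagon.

Apply the shoelace formula: 2A = Σ (x_i·y_{i+1} − x_{i+1}·y_i), indices taken mod 7.
P→Q: (-12)(-5) − (-15)(-3) = 15
Q→R: (-15)(-6) − (-11)(-5) = 35
R→S: (-11)(-6) − (-8)(-6) = 18
S→T: (-8)(0) − (5)(-6) = 30
T→U: (5)(4) − (11)(0) = 20
U→V: (11)(-3) − (-15)(4) = 27
V→P: (-15)(-3) − (-12)(-3) = 9
Σ = 154
Area = |Σ|/2 = 77.

77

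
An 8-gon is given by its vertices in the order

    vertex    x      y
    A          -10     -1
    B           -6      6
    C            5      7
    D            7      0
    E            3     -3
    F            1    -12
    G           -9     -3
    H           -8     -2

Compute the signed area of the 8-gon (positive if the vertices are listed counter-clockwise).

-185

Apply the surveyor's formula: 2A = Σ (x_i·y_{i+1} − x_{i+1}·y_i), indices taken mod 8.
Σ = (-66) + (-72) + (-49) + (-21) + (-33) + (-111) + (-6) + (-12) = -370
Signed area = Σ/2 = -185 (negative ⇒ clockwise traversal).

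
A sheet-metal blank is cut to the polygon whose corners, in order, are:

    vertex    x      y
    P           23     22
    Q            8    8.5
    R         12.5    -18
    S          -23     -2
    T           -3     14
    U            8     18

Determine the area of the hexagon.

700.875

Apply Gauss's area formula: 2A = Σ (x_i·y_{i+1} − x_{i+1}·y_i), indices taken mod 6.
Σ = (19.5) + (-250.25) + (-439) + (-328) + (-166) + (-238) = -1401.75
Area = |Σ|/2 = 700.875.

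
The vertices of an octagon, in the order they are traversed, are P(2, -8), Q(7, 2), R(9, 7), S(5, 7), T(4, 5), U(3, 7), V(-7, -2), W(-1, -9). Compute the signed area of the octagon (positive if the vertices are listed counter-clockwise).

Σ = (60) + (31) + (28) + (-3) + (13) + (43) + (61) + (26) = 259
Signed area = Σ/2 = 129.5 (positive ⇒ counter-clockwise traversal).

129.5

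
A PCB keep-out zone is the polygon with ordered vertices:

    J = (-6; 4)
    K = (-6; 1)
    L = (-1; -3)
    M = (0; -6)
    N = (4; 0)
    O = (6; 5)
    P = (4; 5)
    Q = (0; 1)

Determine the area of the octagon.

53.5

Apply the shoelace (surveyor's) formula: 2A = Σ (x_i·y_{i+1} − x_{i+1}·y_i), indices taken mod 8.
Σ = (18) + (19) + (6) + (24) + (20) + (10) + (4) + (6) = 107
Area = |Σ|/2 = 53.5.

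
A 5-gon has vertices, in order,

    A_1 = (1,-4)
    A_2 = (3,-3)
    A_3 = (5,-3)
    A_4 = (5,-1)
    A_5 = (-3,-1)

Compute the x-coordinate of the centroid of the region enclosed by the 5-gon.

Apply Gauss's area formula. First the cross-terms c_i = x_i·y_{i+1} − x_{i+1}·y_i:
  9, 6, 10, -8, 13  ⇒  2A = 30, A = 15.
Then Σ (x_i + x_{i+1})·c_i = 142, so x̄ = 142 / (6·15) = 71/45.

71/45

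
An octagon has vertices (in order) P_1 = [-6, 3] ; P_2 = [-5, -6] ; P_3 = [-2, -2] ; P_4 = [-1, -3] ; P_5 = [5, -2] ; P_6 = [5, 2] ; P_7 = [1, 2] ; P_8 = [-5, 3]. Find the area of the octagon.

57

Apply the surveyor's formula: 2A = Σ (x_i·y_{i+1} − x_{i+1}·y_i), indices taken mod 8.
Cross-terms: 51, -2, 4, 17, 20, 8, 13, 3  ⇒  Σ = 114
Area = |Σ|/2 = 57.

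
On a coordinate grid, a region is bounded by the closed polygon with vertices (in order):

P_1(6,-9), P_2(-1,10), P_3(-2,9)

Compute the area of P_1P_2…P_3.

13

Σ = (51) + (11) + (-36) = 26
Area = |Σ|/2 = 13.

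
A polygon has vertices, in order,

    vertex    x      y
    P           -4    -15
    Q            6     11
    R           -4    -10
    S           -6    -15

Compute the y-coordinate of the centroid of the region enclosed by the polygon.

-55/9

Apply the surveyor's formula. First the cross-terms c_i = x_i·y_{i+1} − x_{i+1}·y_i:
  46, -16, 0, 30  ⇒  2A = 60, A = 30.
Then Σ (y_i + y_{i+1})·c_i = -1100, so ȳ = -1100 / (6·30) = -55/9.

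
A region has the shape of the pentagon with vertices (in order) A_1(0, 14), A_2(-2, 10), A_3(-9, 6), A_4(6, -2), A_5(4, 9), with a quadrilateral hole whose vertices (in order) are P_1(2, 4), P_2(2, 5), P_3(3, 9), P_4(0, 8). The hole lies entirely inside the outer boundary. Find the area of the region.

Outer boundary:
Apply the shoelace formula: 2A = Σ (x_i·y_{i+1} − x_{i+1}·y_i), indices taken mod 5.
Σ = (28) + (78) + (-18) + (62) + (56) = 206
Area = |Σ|/2 = 103.
Hole:
Apply the shoelace formula: 2A = Σ (x_i·y_{i+1} − x_{i+1}·y_i), indices taken mod 4.
Σ = (2) + (3) + (24) + (-16) = 13
Area = |Σ|/2 = 6.5.
Net area = 103 − 6.5 = 96.5.

96.5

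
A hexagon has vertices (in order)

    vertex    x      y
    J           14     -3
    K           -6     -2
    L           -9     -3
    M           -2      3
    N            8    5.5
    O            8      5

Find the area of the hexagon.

106

Σ = (-46) + (0) + (-33) + (-35) + (-4) + (-94) = -212
Area = |Σ|/2 = 106.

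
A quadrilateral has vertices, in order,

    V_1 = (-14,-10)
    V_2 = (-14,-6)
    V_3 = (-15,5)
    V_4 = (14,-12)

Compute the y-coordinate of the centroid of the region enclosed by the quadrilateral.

-1177/207

Apply Gauss's area formula. First the cross-terms c_i = x_i·y_{i+1} − x_{i+1}·y_i:
  -56, -160, 110, -308  ⇒  2A = -414, A = -207.
Then Σ (y_i + y_{i+1})·c_i = 7062, so ȳ = 7062 / (6·(-207)) = -1177/207.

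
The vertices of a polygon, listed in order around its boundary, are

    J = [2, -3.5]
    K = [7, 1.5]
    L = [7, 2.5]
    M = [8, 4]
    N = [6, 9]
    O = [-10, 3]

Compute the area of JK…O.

113.75

Apply Gauss's area formula: 2A = Σ (x_i·y_{i+1} − x_{i+1}·y_i), indices taken mod 6.
Σ = (27.5) + (7) + (8) + (48) + (108) + (29) = 227.5
Area = |Σ|/2 = 113.75.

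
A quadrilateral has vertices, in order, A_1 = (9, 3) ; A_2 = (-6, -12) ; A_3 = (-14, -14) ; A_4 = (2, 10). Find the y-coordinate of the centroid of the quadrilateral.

-235/111

Apply Gauss's area formula. First the cross-terms c_i = x_i·y_{i+1} − x_{i+1}·y_i:
  -90, -84, -112, -84  ⇒  2A = -370, A = -185.
Then Σ (y_i + y_{i+1})·c_i = 2350, so ȳ = 2350 / (6·(-185)) = -235/111.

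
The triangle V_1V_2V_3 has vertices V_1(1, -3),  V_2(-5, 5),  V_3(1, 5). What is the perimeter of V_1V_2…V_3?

|V_1V_2| = √((-6)² + (8)²) = √100 = 10
|V_2V_3| = √((6)² + (0)²) = √36 = 6
|V_3V_1| = √((0)² + (-8)²) = √64 = 8
Perimeter = 10 + 6 + 8 = 24.

24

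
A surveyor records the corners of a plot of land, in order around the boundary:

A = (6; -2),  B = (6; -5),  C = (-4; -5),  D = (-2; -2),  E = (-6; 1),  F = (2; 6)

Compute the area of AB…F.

A→B: (6)(-5) − (6)(-2) = -18
B→C: (6)(-5) − (-4)(-5) = -50
C→D: (-4)(-2) − (-2)(-5) = -2
D→E: (-2)(1) − (-6)(-2) = -14
E→F: (-6)(6) − (2)(1) = -38
F→A: (2)(-2) − (6)(6) = -40
Σ = -162
Area = |Σ|/2 = 81.

81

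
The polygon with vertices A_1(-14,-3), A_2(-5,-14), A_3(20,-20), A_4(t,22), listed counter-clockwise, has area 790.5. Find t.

16

Write out the shoelace sum; only the two edges meeting at A_4 involve t:
2·Area = [(20·22 − t·(-20)) + (t·(-3) − (-14)·22)] + 561
       = 17·t + 1309 = 1581
⇒ t = 16.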